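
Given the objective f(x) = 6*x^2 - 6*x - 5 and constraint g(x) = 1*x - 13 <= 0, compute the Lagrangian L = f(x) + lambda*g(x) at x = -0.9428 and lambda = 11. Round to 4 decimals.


Step 1: Evaluate f(x).
f(-0.9428) = 6*(-0.9428)^2 - 6*(-0.9428) - 5 = 5.99
Step 2: Evaluate g(x).
g(-0.9428) = 1*-0.9428 - 13 = -13.9428
Step 3: Compute Lagrangian.
L = 5.99 + 11*-13.9428 = -147.3808


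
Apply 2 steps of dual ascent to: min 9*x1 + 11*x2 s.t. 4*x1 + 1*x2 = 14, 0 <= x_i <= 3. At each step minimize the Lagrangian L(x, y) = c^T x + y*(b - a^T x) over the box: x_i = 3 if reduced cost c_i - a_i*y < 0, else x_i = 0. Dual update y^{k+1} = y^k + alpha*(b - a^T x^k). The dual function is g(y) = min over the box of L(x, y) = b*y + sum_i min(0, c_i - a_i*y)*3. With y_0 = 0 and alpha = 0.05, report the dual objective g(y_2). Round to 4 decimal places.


Dual ascent for LP: min 9*x1 + 11*x2, 4*x1 + 1*x2 = 14, 0 <= x_i <= 3
Step 1: y^k = 0.0, reduced costs: (9.0, 11.0)
  x^k = (0.0, 0.0), subgradient = b - a^T x = 14.0
  y^{k+1} = 0.0 + 0.05*14.0 = 0.7
Step 2: y^k = 0.7, reduced costs: (6.2, 10.3)
  x^k = (0.0, 0.0), subgradient = b - a^T x = 14.0
  y^{k+1} = 0.7 + 0.05*14.0 = 1.4
Dual objective at y_2 = 1.4: reduced costs (3.4, 9.6), box minimizer x = (0.0, 0.0)
g(y_2) = b*y + (c1 - a1*y)*x1 + (c2 - a2*y)*x2 = 14*1.4 + 3.4*0.0 + 9.6*0.0 = 19.6 + 0.0 + 0.0 = 19.6


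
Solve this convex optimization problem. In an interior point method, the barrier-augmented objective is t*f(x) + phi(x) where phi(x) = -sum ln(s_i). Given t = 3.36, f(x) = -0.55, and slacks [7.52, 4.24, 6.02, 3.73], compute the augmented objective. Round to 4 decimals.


Step 1: Compute log-barrier.
ln values: [2.0176, 1.4446, 1.7951, 1.3164]
phi = -(2.0176 + 1.4446 + 1.7951 + 1.3164) = -6.5736
Step 2: Compute augmented objective.
t*f(x) = 3.36*-0.55 = -1.848
Total = -1.848 - 6.5736 = -8.4216


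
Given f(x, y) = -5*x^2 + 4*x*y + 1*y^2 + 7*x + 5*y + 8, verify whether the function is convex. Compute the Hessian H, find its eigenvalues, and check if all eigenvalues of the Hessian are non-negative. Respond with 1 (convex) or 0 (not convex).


The Hessian of f(x,y) = -5*x^2 + 4*x*y + 1*y^2 + 7*x + 5*y + 8 is:
H = [[-10, 4], [4, 2]]
Trace = -10 + 2 = -8
Determinant = -10*2 - (4)^2 = -36
Discriminant = (-8)^2 - 4*-36 = 208.0
Eigenvalues: lambda_1 = -11.2111, lambda_2 = 3.2111
The function is not convex.

0


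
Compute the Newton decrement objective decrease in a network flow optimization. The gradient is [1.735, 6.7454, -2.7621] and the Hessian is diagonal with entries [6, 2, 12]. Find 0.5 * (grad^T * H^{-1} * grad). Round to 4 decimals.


Step 1: H is diagonal, so H^(-1) * g = [0.2892, 3.3727, -0.2302].
Step 2: g^T H^(-1) g = sum_i g_i^2 / H_ii
  = (1.735)^2/6 + (6.7454)^2/2 + (-2.7621)^2/12
  = 0.5017 + 22.7502 + 0.6358 = 23.8877
Step 3: Objective decrease = 0.5 * g^T H^(-1) g = 11.9438


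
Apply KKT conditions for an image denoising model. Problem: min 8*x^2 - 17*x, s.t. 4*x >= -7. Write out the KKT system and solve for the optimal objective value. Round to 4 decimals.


Step 1: Try lambda = 0 (constraint inactive).
Stationarity: 2*8*x - 17 = 0
x* = 17/(2*8) = 1.0625
Check constraint: 4*1.0625 = 4.25 >= -7 -- satisfied.
Step 2: Compute optimal value.
f(x*) = 8*1.0625^2 - 17*1.0625 = -9.0313


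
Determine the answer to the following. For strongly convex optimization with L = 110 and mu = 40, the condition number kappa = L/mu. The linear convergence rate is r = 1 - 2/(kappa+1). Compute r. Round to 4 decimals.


Step 1: Compute the condition number.
kappa = L/mu = 110/40 = 2.75
Step 2: Compute the convergence rate.
r = 1 - 2/(kappa + 1) = 1 - 2*mu/(L + mu) = (L - mu)/(L + mu) = 70/150 = 0.4667


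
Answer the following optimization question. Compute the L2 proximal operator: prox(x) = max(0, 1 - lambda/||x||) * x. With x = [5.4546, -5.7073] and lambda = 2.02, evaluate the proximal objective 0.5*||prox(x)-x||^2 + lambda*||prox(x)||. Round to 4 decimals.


Step 1: Compute ||x||.
||x|| = 7.8947
Step 2: Compute scaling factor.
scale = max(0, 1 - 2.02/7.8947) = 0.7441
Step 3: prox(x) = [4.0589, -4.247]
||prox(x)|| = 5.8747
Step 4: Proximal objective.
0.5*||prox-x||^2 = 2.0402
lambda*||prox|| = 11.8669
Total = 13.907


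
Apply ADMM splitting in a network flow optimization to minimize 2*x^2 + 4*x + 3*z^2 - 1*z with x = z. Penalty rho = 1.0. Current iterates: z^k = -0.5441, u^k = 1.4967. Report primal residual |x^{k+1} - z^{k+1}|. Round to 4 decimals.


ADMM iteration with rho = 1.0, z^k = -0.5441, u^k = 1.4967
Step 1: x-update.
Minimize 2*x^2 + 4*x + (1.0/2)*(x + 0.5441 + 1.4967)^2
FOC: (2*2 + 1.0)*x = -4 + 1.0*(-0.5441 - 1.4967)
x^{k+1} = -1.2082
Step 2: z-update.
Minimize 3*z^2 - 1*z + (1.0/2)*(-1.2082 - z + 1.4967)^2
FOC: (2*3 + 1.0)*z = 1 + 1.0*(-1.2082 + 1.4967)
z^{k+1} = 0.1841
Step 3: u-update.
u^{k+1} = 1.4967 - 1.2082 - 0.1841 = 0.1045
Step 4: Primal residual = |-1.2082 - 0.1841| = 1.3922


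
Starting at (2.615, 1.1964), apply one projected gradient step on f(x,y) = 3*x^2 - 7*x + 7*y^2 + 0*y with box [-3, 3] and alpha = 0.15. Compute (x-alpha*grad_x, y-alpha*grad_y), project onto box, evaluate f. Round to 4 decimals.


Step 1: Compute gradient at (2.615, 1.1964).
grad_x = 2*3*2.615 - 7 = 8.69
grad_y = 2*7*1.1964 + 0 = 16.7496
Step 2: Gradient step.
x_raw = 2.615 - 0.15*8.69 = 1.3115
y_raw = 1.1964 - 0.15*16.7496 = -1.316
Step 3: Project onto [-3, 3].
x_proj = clip(1.3115) = 1.3115
y_proj = clip(-1.316) = -1.316
Step 4: Evaluate f.
f(1.3115, -1.316) = 8.1033


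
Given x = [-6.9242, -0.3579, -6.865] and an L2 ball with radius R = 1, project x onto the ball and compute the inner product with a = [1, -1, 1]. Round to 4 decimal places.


Step 1: Compute ||x|| (intermediates to 6 decimals).
||x|| = sqrt((-6.9242)^2 + (-0.3579)^2 + (-6.865)^2) = 9.757093
Step 2: Project.
Since ||x|| > R, scale = R/||x|| = 1/9.757093 = 0.10249, proj(x) = scale * x
proj(x) = [-0.709661, -0.036681, -0.703594]
Step 3: Dot product.
a^T * proj(x) = 1*(-0.709661) - 1*(-0.036681) + 1*(-0.703594) = -1.3766


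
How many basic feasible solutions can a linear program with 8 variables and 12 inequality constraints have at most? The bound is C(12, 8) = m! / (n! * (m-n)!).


Each vertex corresponds to some choice of n active constraints out of m, so the number of vertices is at most C(m, n) = m! / (n!(m-n)!).
m = 12, n = 8
Numerator: 12 * 11 * 10 * 9 * 8 * 7 * 6 * 5
Denominator: 8! = 40320
C(12, 8) = 495


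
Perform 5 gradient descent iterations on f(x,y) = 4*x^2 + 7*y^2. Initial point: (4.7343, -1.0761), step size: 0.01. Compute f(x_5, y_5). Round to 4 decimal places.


Gradient descent on f(x,y) = 4*x^2 + 7*y^2.
Starting point: (4.7343, -1.0761), alpha = 0.01
Step 1: grad_x = 2*4*4.7343 = 37.8744, grad_y = 2*7*-1.0761 = -15.0654
  x_1 = 4.7343 - 0.01*37.8744 = 4.3556
  y_1 = -1.0761 - 0.01*-15.0654 = -0.9254
Step 2: grad_x = 2*4*4.3556 = 34.8444, grad_y = 2*7*-0.9254 = -12.9562
  x_2 = 4.3556 - 0.01*34.8444 = 4.0071
  y_2 = -0.9254 - 0.01*-12.9562 = -0.7959
Step 3: grad_x = 2*4*4.0071 = 32.0569, grad_y = 2*7*-0.7959 = -11.1424
  x_3 = 4.0071 - 0.01*32.0569 = 3.6865
  y_3 = -0.7959 - 0.01*-11.1424 = -0.6845
Step 4: grad_x = 2*4*3.6865 = 29.4923, grad_y = 2*7*-0.6845 = -9.5824
  x_4 = 3.6865 - 0.01*29.4923 = 3.3916
  y_4 = -0.6845 - 0.01*-9.5824 = -0.5886
Step 5: grad_x = 2*4*3.3916 = 27.133, grad_y = 2*7*-0.5886 = -8.2409
  x_5 = 3.3916 - 0.01*27.133 = 3.1203
  y_5 = -0.5886 - 0.01*-8.2409 = -0.5062
f(3.1203, -0.5062) = 4*3.1203^2 + 7*(-0.5062)^2 = 40.7387


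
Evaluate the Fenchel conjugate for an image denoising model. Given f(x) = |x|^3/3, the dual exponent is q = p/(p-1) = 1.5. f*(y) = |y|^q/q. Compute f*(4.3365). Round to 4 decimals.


The conjugate exponent q satisfies 1/p + 1/q = 1.
p = 3, so q = 3/(3 - 1) = 1.5
|y|^q = 4.3365^1.5 = 9.0304
f*(4.3365) = 9.0304 / 1.5 = 6.0203


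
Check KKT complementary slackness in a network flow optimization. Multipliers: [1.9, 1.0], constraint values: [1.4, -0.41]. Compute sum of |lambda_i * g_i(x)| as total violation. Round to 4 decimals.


KKT complementary slackness check:
lambda_1 * g_1 = 1.9 * 1.4 = 2.66
lambda_2 * g_2 = 1.0 * -0.41 = -0.41
Total violation = 2.66 + 0.41 = 3.07


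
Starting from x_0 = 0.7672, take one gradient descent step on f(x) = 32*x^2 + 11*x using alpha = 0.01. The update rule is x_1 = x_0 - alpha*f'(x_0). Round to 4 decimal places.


We compute the gradient at x_0 and apply the update.
f'(x) = 64*x + 11
f'(0.7672) = 64*0.7672 + 11 = 60.1008
x_1 = 0.7672 - 0.01*60.1008 = 0.1662


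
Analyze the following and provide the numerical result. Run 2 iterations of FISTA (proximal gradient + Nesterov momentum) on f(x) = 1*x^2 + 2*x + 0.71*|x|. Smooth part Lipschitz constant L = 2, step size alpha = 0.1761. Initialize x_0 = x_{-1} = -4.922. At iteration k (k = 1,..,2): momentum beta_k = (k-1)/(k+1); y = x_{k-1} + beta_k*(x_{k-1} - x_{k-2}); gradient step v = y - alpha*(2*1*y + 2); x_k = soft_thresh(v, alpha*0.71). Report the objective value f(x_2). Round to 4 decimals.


FISTA on f(x) = 1*x^2 + 2*x + 0.71*|x|
L = 2, alpha = 0.1761
Iteration 1: beta = 0.0, y = -4.922 + 0.0*(-4.922 + 4.922) = -4.922
  grad(y) = -7.844, v = y - alpha*grad = -3.5407
  prox(v) = soft_thresh(-3.5407, 0.125) = -3.4156
Iteration 2: beta = 0.3333, y = -3.4156 + 0.3333*(-3.4156 + 4.922) = -2.9135
  grad(y) = -3.827, v = y - alpha*grad = -2.2396
  prox(v) = soft_thresh(-2.2396, 0.125) = -2.1145
f(x_2) = 1*(-2.1145)^2 + 2*(-2.1145) + 0.71*|-2.1145| = 1.7435


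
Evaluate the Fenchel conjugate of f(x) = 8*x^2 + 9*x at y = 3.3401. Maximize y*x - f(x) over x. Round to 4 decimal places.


f*(y) = sup_x {y*x - a*x^2 - b*x} = sup_x {(y-b)*x - a*x^2}
FOC: (y - b) - 2a*x = 0 => x* = (y - b)/(2a)
x* = (3.3401 - 9)/(2*8) = -0.3537
f*(3.3401) = (y-b)^2/(4a) = (3.3401 - 9)^2/(4*8)
= 32.0345/32 = 1.0011


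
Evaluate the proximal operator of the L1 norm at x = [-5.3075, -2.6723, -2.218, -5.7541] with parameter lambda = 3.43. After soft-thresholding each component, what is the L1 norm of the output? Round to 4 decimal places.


Soft-thresholding with lambda = 3.43:
prox(-5.3075) = sign(-5.3075)*max(|-5.3075| - 3.43, 0) = -1.8775
prox(-2.6723) = sign(-2.6723)*max(|-2.6723| - 3.43, 0) = 0.0
prox(-2.218) = sign(-2.218)*max(|-2.218| - 3.43, 0) = 0.0
prox(-5.7541) = sign(-5.7541)*max(|-5.7541| - 3.43, 0) = -2.3241
prox(x) = [-1.8775, 0.0, 0.0, -2.3241]
||prox(x)||_1 = 1.8775 + 0.0 + 0.0 + 2.3241 = 4.2016


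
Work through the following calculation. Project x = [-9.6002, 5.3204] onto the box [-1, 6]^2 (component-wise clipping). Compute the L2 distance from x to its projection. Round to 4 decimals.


Project each component onto [-1, 6].
clip(-9.6002) = -1.0, clip(5.3204) = 5.3204
Projection = [-1.0, 5.3204]
Squared diffs: [73.9634, 0.0]
Distance = sqrt(73.9634) = 8.6002


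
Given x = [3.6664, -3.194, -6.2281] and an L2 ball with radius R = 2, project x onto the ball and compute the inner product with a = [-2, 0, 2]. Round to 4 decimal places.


Step 1: Compute ||x|| (intermediates to 6 decimals).
||x|| = sqrt(3.6664^2 + (-3.194)^2 + (-6.2281)^2) = 7.901478
Step 2: Project.
Since ||x|| > R, scale = R/||x|| = 2/7.901478 = 0.253117, proj(x) = scale * x
proj(x) = [0.928028, -0.808456, -1.576438]
Step 3: Dot product.
a^T * proj(x) = -2*0.928028 + 0*(-0.808456) + 2*(-1.576438) = -5.0089


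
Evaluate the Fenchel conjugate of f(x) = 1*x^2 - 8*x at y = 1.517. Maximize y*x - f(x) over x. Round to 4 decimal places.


f*(y) = sup_x {y*x - a*x^2 - b*x} = sup_x {(y-b)*x - a*x^2}
FOC: (y - b) - 2a*x = 0 => x* = (y - b)/(2a)
x* = (1.517 + 8)/(2*1) = 4.7585
f*(1.517) = (y-b)^2/(4a) = (1.517 + 8)^2/(4*1)
= 90.5733/4 = 22.6433


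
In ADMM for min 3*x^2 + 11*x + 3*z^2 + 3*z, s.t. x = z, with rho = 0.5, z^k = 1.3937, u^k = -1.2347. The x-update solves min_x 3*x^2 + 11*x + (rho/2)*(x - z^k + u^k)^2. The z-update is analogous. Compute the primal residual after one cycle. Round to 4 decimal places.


ADMM iteration with rho = 0.5, z^k = 1.3937, u^k = -1.2347
Step 1: x-update.
Minimize 3*x^2 + 11*x + (0.5/2)*(x - 1.3937 - 1.2347)^2
FOC: (2*3 + 0.5)*x = -11 + 0.5*(1.3937 + 1.2347)
x^{k+1} = -1.4901
Step 2: z-update.
Minimize 3*z^2 + 3*z + (0.5/2)*(-1.4901 - z - 1.2347)^2
FOC: (2*3 + 0.5)*z = -3 + 0.5*(-1.4901 - 1.2347)
z^{k+1} = -0.6711
Step 3: u-update.
u^{k+1} = -1.2347 - 1.4901 + 0.6711 = -2.0537
Step 4: Primal residual = |-1.4901 + 0.6711| = 0.819


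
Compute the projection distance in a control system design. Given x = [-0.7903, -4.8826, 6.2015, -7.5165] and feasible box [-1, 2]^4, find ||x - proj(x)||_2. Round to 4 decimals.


Project each component onto [-1, 2].
clip(-0.7903) = -0.7903, clip(-4.8826) = -1.0, clip(6.2015) = 2.0, clip(-7.5165) = -1.0
Projection = [-0.7903, -1.0, 2.0, -1.0]
Squared diffs: [0.0, 15.0746, 17.6526, 42.4648]
Distance = sqrt(75.192) = 8.6713


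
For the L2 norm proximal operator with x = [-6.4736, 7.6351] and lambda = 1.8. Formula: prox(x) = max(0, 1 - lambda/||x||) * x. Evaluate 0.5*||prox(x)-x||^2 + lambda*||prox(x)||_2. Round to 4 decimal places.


Step 1: Compute ||x||.
||x|| = 10.0101
Step 2: Compute scaling factor.
scale = max(0, 1 - 1.8/10.0101) = 0.8202
Step 3: prox(x) = [-5.3095, 6.2622]
||prox(x)|| = 8.2101
Step 4: Proximal objective.
0.5*||prox-x||^2 = 1.62
lambda*||prox|| = 14.7782
Total = 16.3982


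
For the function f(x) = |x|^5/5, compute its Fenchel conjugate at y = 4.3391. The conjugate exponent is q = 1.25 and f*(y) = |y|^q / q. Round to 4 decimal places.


The conjugate exponent q satisfies 1/p + 1/q = 1.
p = 5, so q = 5/(5 - 1) = 1.25
|y|^q = 4.3391^1.25 = 6.2625
f*(4.3391) = 6.2625 / 1.25 = 5.01


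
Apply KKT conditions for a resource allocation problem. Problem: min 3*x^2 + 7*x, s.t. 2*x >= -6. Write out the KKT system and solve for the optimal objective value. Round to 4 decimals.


Step 1: Try lambda = 0 (constraint inactive).
Stationarity: 2*3*x + 7 = 0
x* = -7/(2*3) = -7/6 = -1.1667 (rounded; the exact value -7/6 is used below)
Check constraint: 2*-1.1667 = -2.3334 >= -6 -- satisfied.
Step 2: Compute optimal value.
f(x*) = 3*(-7/6)^2 + 7*(-7/6) = -4.0833


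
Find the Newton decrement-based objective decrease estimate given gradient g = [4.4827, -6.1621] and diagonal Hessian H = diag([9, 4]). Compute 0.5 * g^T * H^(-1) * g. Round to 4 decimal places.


Step 1: H is diagonal, so H^(-1) * g = [0.4981, -1.5405].
Step 2: g^T H^(-1) g = sum_i g_i^2 / H_ii
  = (4.4827)^2/9 + (-6.1621)^2/4
  = 2.2327 + 9.4929 = 11.7256
Step 3: Objective decrease = 0.5 * g^T H^(-1) g = 5.8628


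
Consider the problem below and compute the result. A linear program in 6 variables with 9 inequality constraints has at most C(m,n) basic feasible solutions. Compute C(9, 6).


Each vertex corresponds to some choice of n active constraints out of m, so the number of vertices is at most C(m, n) = m! / (n!(m-n)!).
m = 9, n = 6
Numerator: 9 * 8 * 7 * 6 * 5 * 4
Denominator: 6! = 720
C(9, 6) = 84


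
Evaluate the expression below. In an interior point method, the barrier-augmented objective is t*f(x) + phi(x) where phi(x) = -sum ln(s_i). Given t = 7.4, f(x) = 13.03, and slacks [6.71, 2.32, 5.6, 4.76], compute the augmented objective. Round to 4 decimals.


Step 1: Compute log-barrier.
ln values: [1.9036, 0.8416, 1.7228, 1.5602]
phi = -(1.9036 + 0.8416 + 1.7228 + 1.5602) = -6.0282
Step 2: Compute augmented objective.
t*f(x) = 7.4*13.03 = 96.422
Total = 96.422 - 6.0282 = 90.3938


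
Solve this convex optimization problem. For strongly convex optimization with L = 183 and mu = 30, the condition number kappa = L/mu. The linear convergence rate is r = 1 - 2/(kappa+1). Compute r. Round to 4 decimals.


Step 1: Compute the condition number.
kappa = L/mu = 183/30 = 6.1
Step 2: Compute the convergence rate.
r = 1 - 2/(kappa + 1) = 1 - 2*mu/(L + mu) = (L - mu)/(L + mu) = 153/213 = 0.7183


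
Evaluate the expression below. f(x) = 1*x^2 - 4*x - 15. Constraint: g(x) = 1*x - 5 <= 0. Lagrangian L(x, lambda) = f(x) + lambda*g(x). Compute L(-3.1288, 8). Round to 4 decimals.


Step 1: Evaluate f(x).
f(-3.1288) = 1*(-3.1288)^2 - 4*(-3.1288) - 15 = 7.3046
Step 2: Evaluate g(x).
g(-3.1288) = 1*-3.1288 - 5 = -8.1288
Step 3: Compute Lagrangian.
L = 7.3046 + 8*-8.1288 = -57.7258


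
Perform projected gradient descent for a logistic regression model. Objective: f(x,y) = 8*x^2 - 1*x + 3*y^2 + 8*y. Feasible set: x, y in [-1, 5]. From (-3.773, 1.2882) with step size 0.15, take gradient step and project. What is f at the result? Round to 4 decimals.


Step 1: Compute gradient at (-3.773, 1.2882).
grad_x = 2*8*-3.773 - 1 = -61.368
grad_y = 2*3*1.2882 + 8 = 15.7292
Step 2: Gradient step.
x_raw = -3.773 - 0.15*-61.368 = 5.4322
y_raw = 1.2882 - 0.15*15.7292 = -1.0712
Step 3: Project onto [-1, 5].
x_proj = clip(5.4322) = 5.0
y_proj = clip(-1.0712) = -1.0
Step 4: Evaluate f.
f(5.0, -1.0) = 190.0


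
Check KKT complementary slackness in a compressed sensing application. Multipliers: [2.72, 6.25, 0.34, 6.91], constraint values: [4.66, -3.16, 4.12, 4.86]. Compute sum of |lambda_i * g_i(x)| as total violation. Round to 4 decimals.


KKT complementary slackness check:
lambda_1 * g_1 = 2.72 * 4.66 = 12.6752
lambda_2 * g_2 = 6.25 * -3.16 = -19.75
lambda_3 * g_3 = 0.34 * 4.12 = 1.4008
lambda_4 * g_4 = 6.91 * 4.86 = 33.5826
Total violation = 12.6752 + 19.75 + 1.4008 + 33.5826 = 67.4086


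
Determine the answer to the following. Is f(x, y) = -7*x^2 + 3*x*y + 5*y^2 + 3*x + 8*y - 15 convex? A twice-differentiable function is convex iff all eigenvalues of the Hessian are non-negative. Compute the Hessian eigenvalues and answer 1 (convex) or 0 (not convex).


The Hessian of f(x,y) = -7*x^2 + 3*x*y + 5*y^2 + 3*x + 8*y - 15 is:
H = [[-14, 3], [3, 10]]
Trace = -14 + 10 = -4
Determinant = -14*10 - (3)^2 = -149
Discriminant = (-4)^2 - 4*-149 = 612.0
Eigenvalues: lambda_1 = -14.3693, lambda_2 = 10.3693
The function is not convex.

0


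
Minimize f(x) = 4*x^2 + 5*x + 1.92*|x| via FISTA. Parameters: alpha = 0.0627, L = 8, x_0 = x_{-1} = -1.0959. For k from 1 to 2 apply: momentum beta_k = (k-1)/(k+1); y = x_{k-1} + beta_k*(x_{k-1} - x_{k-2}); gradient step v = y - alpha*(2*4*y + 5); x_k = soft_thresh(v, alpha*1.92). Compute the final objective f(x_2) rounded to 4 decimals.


FISTA on f(x) = 4*x^2 + 5*x + 1.92*|x|
L = 8, alpha = 0.0627
Iteration 1: beta = 0.0, y = -1.0959 + 0.0*(-1.0959 + 1.0959) = -1.0959
  grad(y) = -3.7672, v = y - alpha*grad = -0.8597
  prox(v) = soft_thresh(-0.8597, 0.1204) = -0.7393
Iteration 2: beta = 0.3333, y = -0.7393 + 0.3333*(-0.7393 + 1.0959) = -0.6205
  grad(y) = 0.0364, v = y - alpha*grad = -0.6227
  prox(v) = soft_thresh(-0.6227, 0.1204) = -0.5023
f(x_2) = 4*(-0.5023)^2 + 5*(-0.5023) + 1.92*|-0.5023| = -0.5378


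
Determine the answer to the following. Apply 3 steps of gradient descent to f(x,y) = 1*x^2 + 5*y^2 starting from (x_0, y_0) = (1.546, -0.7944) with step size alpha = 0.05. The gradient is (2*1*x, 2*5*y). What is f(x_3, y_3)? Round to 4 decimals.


Gradient descent on f(x,y) = 1*x^2 + 5*y^2.
Starting point: (1.546, -0.7944), alpha = 0.05
Step 1: grad_x = 2*1*1.546 = 3.092, grad_y = 2*5*-0.7944 = -7.944
  x_1 = 1.546 - 0.05*3.092 = 1.3914
  y_1 = -0.7944 - 0.05*-7.944 = -0.3972
Step 2: grad_x = 2*1*1.3914 = 2.7828, grad_y = 2*5*-0.3972 = -3.972
  x_2 = 1.3914 - 0.05*2.7828 = 1.2523
  y_2 = -0.3972 - 0.05*-3.972 = -0.1986
Step 3: grad_x = 2*1*1.2523 = 2.5045, grad_y = 2*5*-0.1986 = -1.986
  x_3 = 1.2523 - 0.05*2.5045 = 1.127
  y_3 = -0.1986 - 0.05*-1.986 = -0.0993
f(1.127, -0.0993) = 1*1.127^2 + 5*(-0.0993)^2 = 1.3195


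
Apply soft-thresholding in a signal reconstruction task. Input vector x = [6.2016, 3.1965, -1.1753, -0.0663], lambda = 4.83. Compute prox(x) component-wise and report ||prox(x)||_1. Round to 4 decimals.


Soft-thresholding with lambda = 4.83:
prox(6.2016) = sign(6.2016)*max(|6.2016| - 4.83, 0) = 1.3716
prox(3.1965) = sign(3.1965)*max(|3.1965| - 4.83, 0) = 0.0
prox(-1.1753) = sign(-1.1753)*max(|-1.1753| - 4.83, 0) = 0.0
prox(-0.0663) = sign(-0.0663)*max(|-0.0663| - 4.83, 0) = 0.0
prox(x) = [1.3716, 0.0, 0.0, 0.0]
||prox(x)||_1 = 1.3716 + 0.0 + 0.0 + 0.0 = 1.3716


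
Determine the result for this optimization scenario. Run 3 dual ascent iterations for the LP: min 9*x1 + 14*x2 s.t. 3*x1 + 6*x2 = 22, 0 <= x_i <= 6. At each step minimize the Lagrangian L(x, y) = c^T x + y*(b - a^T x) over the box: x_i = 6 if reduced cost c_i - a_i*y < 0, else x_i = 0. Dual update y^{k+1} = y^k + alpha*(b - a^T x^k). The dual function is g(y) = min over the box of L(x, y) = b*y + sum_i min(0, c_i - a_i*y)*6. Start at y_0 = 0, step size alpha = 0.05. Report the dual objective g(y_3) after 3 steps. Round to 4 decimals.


Dual ascent for LP: min 9*x1 + 14*x2, 3*x1 + 6*x2 = 22, 0 <= x_i <= 6
Step 1: y^k = 0.0, reduced costs: (9.0, 14.0)
  x^k = (0.0, 0.0), subgradient = b - a^T x = 22.0
  y^{k+1} = 0.0 + 0.05*22.0 = 1.1
Step 2: y^k = 1.1, reduced costs: (5.7, 7.4)
  x^k = (0.0, 0.0), subgradient = b - a^T x = 22.0
  y^{k+1} = 1.1 + 0.05*22.0 = 2.2
Step 3: y^k = 2.2, reduced costs: (2.4, 0.8)
  x^k = (0.0, 0.0), subgradient = b - a^T x = 22.0
  y^{k+1} = 2.2 + 0.05*22.0 = 3.3
Dual objective at y_3 = 3.3: reduced costs (-0.9, -5.8), box minimizer x = (6.0, 6.0)
g(y_3) = b*y + (c1 - a1*y)*x1 + (c2 - a2*y)*x2 = 22*3.3 + (-0.9)*6.0 + (-5.8)*6.0 = 72.6 - 5.4 - 34.8 = 32.4


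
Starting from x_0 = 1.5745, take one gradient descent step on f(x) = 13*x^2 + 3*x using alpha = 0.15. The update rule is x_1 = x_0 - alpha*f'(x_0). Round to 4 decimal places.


We compute the gradient at x_0 and apply the update.
f'(x) = 26*x + 3
f'(1.5745) = 26*1.5745 + 3 = 43.937
x_1 = 1.5745 - 0.15*43.937 = -5.0161


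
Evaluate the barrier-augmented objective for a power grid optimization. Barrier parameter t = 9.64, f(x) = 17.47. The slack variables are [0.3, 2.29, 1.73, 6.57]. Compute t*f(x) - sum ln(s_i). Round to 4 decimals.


Step 1: Compute log-barrier.
ln values: [-1.204, 0.8286, 0.5481, 1.8825]
phi = -(-1.204 + 0.8286 + 0.5481 + 1.8825) = -2.0552
Step 2: Compute augmented objective.
t*f(x) = 9.64*17.47 = 168.4108
Total = 168.4108 - 2.0552 = 166.3556


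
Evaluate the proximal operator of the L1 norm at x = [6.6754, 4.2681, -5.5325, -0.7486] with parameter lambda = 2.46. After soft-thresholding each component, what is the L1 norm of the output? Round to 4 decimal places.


Soft-thresholding with lambda = 2.46:
prox(6.6754) = sign(6.6754)*max(|6.6754| - 2.46, 0) = 4.2154
prox(4.2681) = sign(4.2681)*max(|4.2681| - 2.46, 0) = 1.8081
prox(-5.5325) = sign(-5.5325)*max(|-5.5325| - 2.46, 0) = -3.0725
prox(-0.7486) = sign(-0.7486)*max(|-0.7486| - 2.46, 0) = 0.0
prox(x) = [4.2154, 1.8081, -3.0725, 0.0]
||prox(x)||_1 = 4.2154 + 1.8081 + 3.0725 + 0.0 = 9.096


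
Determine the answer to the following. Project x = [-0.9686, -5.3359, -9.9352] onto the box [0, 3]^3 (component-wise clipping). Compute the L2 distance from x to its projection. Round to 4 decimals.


Project each component onto [0, 3].
clip(-0.9686) = 0.0, clip(-5.3359) = 0.0, clip(-9.9352) = 0.0
Projection = [0.0, 0.0, 0.0]
Squared diffs: [0.9382, 28.4718, 98.7082]
Distance = sqrt(128.1182) = 11.3189


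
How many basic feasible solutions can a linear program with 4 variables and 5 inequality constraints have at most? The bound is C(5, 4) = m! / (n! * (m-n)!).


Each vertex corresponds to some choice of n active constraints out of m, so the number of vertices is at most C(m, n) = m! / (n!(m-n)!).
m = 5, n = 4
Numerator: 5 * 4 * 3 * 2
Denominator: 4! = 24
C(5, 4) = 5


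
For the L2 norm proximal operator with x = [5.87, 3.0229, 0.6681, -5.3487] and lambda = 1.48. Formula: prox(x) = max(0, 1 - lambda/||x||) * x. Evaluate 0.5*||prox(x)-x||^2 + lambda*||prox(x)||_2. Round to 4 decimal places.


Step 1: Compute ||x||.
||x|| = 8.5235
Step 2: Compute scaling factor.
scale = max(0, 1 - 1.48/8.5235) = 0.8264
Step 3: prox(x) = [4.8507, 2.498, 0.5521, -4.42]
||prox(x)|| = 7.0435
Step 4: Proximal objective.
0.5*||prox-x||^2 = 1.0952
lambda*||prox|| = 10.4244
Total = 11.5196


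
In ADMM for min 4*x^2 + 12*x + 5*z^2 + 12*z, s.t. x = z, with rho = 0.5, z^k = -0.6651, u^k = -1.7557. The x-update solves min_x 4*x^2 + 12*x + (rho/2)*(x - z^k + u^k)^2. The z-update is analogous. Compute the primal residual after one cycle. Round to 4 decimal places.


ADMM iteration with rho = 0.5, z^k = -0.6651, u^k = -1.7557
Step 1: x-update.
Minimize 4*x^2 + 12*x + (0.5/2)*(x + 0.6651 - 1.7557)^2
FOC: (2*4 + 0.5)*x = -12 + 0.5*(-0.6651 + 1.7557)
x^{k+1} = -1.3476
Step 2: z-update.
Minimize 5*z^2 + 12*z + (0.5/2)*(-1.3476 - z - 1.7557)^2
FOC: (2*5 + 0.5)*z = -12 + 0.5*(-1.3476 - 1.7557)
z^{k+1} = -1.2906
Step 3: u-update.
u^{k+1} = -1.7557 - 1.3476 + 1.2906 = -1.8127
Step 4: Primal residual = |-1.3476 + 1.2906| = 0.057


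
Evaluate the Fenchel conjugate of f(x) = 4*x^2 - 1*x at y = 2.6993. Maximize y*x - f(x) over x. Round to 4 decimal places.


f*(y) = sup_x {y*x - a*x^2 - b*x} = sup_x {(y-b)*x - a*x^2}
FOC: (y - b) - 2a*x = 0 => x* = (y - b)/(2a)
x* = (2.6993 + 1)/(2*4) = 0.4624
f*(2.6993) = (y-b)^2/(4a) = (2.6993 + 1)^2/(4*4)
= 13.6848/16 = 0.8553


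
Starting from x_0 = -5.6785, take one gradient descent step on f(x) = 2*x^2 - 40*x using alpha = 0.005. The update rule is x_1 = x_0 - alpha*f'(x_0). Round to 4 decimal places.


We compute the gradient at x_0 and apply the update.
f'(x) = 4*x - 40
f'(-5.6785) = 4*-5.6785 - 40 = -62.714
x_1 = -5.6785 - 0.005*-62.714 = -5.3649


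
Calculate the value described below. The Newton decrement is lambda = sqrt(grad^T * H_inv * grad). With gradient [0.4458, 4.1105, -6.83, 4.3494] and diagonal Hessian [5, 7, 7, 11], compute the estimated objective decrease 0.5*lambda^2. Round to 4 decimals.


Step 1: H is diagonal, so H^(-1) * g = [0.0892, 0.5872, -0.9757, 0.3954].
Step 2: g^T H^(-1) g = sum_i g_i^2 / H_ii
  = (0.4458)^2/5 + (4.1105)^2/7 + (-6.83)^2/7 + (4.3494)^2/11
  = 0.0397 + 2.4137 + 6.6641 + 1.7198 = 10.8374
Step 3: Objective decrease = 0.5 * g^T H^(-1) g = 5.4187


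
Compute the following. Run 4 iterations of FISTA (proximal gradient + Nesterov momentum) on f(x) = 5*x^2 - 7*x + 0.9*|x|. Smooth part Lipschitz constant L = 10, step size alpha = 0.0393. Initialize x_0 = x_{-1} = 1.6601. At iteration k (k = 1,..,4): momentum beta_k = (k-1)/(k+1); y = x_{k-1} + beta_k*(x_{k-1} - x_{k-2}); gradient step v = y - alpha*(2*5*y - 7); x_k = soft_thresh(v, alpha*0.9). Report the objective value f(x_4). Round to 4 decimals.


FISTA on f(x) = 5*x^2 - 7*x + 0.9*|x|
L = 10, alpha = 0.0393
Iteration 1: beta = 0.0, y = 1.6601 + 0.0*(1.6601 - 1.6601) = 1.6601
  grad(y) = 9.601, v = y - alpha*grad = 1.2828
  prox(v) = soft_thresh(1.2828, 0.0354) = 1.2474
Iteration 2: beta = 0.3333, y = 1.2474 + 0.3333*(1.2474 - 1.6601) = 1.1098
  grad(y) = 4.0985, v = y - alpha*grad = 0.9488
  prox(v) = soft_thresh(0.9488, 0.0354) = 0.9134
Iteration 3: beta = 0.5, y = 0.9134 + 0.5*(0.9134 - 1.2474) = 0.7464
  grad(y) = 0.4641, v = y - alpha*grad = 0.7282
  prox(v) = soft_thresh(0.7282, 0.0354) = 0.6928
Iteration 4: beta = 0.6, y = 0.6928 + 0.6*(0.6928 - 0.9134) = 0.5604
  grad(y) = -1.3957, v = y - alpha*grad = 0.6153
  prox(v) = soft_thresh(0.6153, 0.0354) = 0.5799
f(x_4) = 5*0.5799^2 - 7*0.5799 + 0.9*|0.5799| = -1.856


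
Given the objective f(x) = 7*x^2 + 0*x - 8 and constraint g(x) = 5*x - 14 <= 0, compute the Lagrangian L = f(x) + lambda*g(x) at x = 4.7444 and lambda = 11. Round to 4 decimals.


Step 1: Evaluate f(x).
f(4.7444) = 7*4.7444^2 + 0*4.7444 - 8 = 149.5653
Step 2: Evaluate g(x).
g(4.7444) = 5*4.7444 - 14 = 9.722
Step 3: Compute Lagrangian.
L = 149.5653 + 11*9.722 = 256.5073


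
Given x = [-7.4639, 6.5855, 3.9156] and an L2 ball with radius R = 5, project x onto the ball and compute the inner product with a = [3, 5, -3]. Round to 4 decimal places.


Step 1: Compute ||x|| (intermediates to 6 decimals).
||x|| = sqrt((-7.4639)^2 + 6.5855^2 + 3.9156^2) = 10.696286
Step 2: Project.
Since ||x|| > R, scale = R/||x|| = 5/10.696286 = 0.467452, proj(x) = scale * x
proj(x) = [-3.489015, 3.078405, 1.830355]
Step 3: Dot product.
a^T * proj(x) = 3*(-3.489015) + 5*3.078405 - 3*1.830355 = -0.5661


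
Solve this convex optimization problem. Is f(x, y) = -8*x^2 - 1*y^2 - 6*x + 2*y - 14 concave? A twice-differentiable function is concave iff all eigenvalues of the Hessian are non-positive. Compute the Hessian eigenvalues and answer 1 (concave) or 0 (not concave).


The Hessian of f(x,y) = -8*x^2 - 1*y^2 - 6*x + 2*y - 14 is:
H = [[-16, 0], [0, -2]]
Trace = -16 - 2 = -18
Determinant = -16*-2 - (0)^2 = 32
Discriminant = (-18)^2 - 4*32 = 196.0
Eigenvalues: lambda_1 = -16.0, lambda_2 = -2.0
The function is concave.

1


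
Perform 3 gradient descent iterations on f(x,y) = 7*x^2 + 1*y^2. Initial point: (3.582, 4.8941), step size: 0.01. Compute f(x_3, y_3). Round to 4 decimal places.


Gradient descent on f(x,y) = 7*x^2 + 1*y^2.
Starting point: (3.582, 4.8941), alpha = 0.01
Step 1: grad_x = 2*7*3.582 = 50.148, grad_y = 2*1*4.8941 = 9.7882
  x_1 = 3.582 - 0.01*50.148 = 3.0805
  y_1 = 4.8941 - 0.01*9.7882 = 4.7962
Step 2: grad_x = 2*7*3.0805 = 43.1273, grad_y = 2*1*4.7962 = 9.5924
  x_2 = 3.0805 - 0.01*43.1273 = 2.6492
  y_2 = 4.7962 - 0.01*9.5924 = 4.7003
Step 3: grad_x = 2*7*2.6492 = 37.0895, grad_y = 2*1*4.7003 = 9.4006
  x_3 = 2.6492 - 0.01*37.0895 = 2.2784
  y_3 = 4.7003 - 0.01*9.4006 = 4.6063
f(2.2784, 4.6063) = 7*2.2784^2 + 1*4.6063^2 = 57.5541


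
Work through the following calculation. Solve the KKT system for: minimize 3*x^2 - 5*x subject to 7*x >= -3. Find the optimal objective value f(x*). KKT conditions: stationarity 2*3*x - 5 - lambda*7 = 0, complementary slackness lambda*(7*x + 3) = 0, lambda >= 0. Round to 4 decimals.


Step 1: Try lambda = 0 (constraint inactive).
Stationarity: 2*3*x - 5 = 0
x* = 5/(2*3) = 5/6 = 0.8333 (rounded; the exact value 5/6 is used below)
Check constraint: 7*0.8333 = 5.8331 >= -3 -- satisfied.
Step 2: Compute optimal value.
f(x*) = 3*(5/6)^2 - 5*(5/6) = -2.0833


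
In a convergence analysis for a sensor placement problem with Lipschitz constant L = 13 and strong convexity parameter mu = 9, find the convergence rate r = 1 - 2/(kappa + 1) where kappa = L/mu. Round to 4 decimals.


Step 1: Compute the condition number.
kappa = L/mu = 13/9 = 1.4444
Step 2: Compute the convergence rate.
r = 1 - 2/(kappa + 1) = 1 - 2*mu/(L + mu) = (L - mu)/(L + mu) = 4/22 = 0.1818


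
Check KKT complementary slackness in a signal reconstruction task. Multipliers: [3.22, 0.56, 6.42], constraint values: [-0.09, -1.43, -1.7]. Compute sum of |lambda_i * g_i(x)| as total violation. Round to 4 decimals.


KKT complementary slackness check:
lambda_1 * g_1 = 3.22 * -0.09 = -0.2898
lambda_2 * g_2 = 0.56 * -1.43 = -0.8008
lambda_3 * g_3 = 6.42 * -1.7 = -10.914
Total violation = 0.2898 + 0.8008 + 10.914 = 12.0046


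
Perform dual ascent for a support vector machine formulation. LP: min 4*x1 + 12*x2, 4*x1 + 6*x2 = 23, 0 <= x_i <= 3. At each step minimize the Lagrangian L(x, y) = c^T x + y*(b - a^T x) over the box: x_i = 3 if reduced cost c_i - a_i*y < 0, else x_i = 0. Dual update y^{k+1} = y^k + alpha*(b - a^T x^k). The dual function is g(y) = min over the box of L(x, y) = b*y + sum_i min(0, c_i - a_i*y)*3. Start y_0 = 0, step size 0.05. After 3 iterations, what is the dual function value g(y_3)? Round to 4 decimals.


Dual ascent for LP: min 4*x1 + 12*x2, 4*x1 + 6*x2 = 23, 0 <= x_i <= 3
Step 1: y^k = 0.0, reduced costs: (4.0, 12.0)
  x^k = (0.0, 0.0), subgradient = b - a^T x = 23.0
  y^{k+1} = 0.0 + 0.05*23.0 = 1.15
Step 2: y^k = 1.15, reduced costs: (-0.6, 5.1)
  x^k = (3.0, 0.0), subgradient = b - a^T x = 11.0
  y^{k+1} = 1.15 + 0.05*11.0 = 1.7
Step 3: y^k = 1.7, reduced costs: (-2.8, 1.8)
  x^k = (3.0, 0.0), subgradient = b - a^T x = 11.0
  y^{k+1} = 1.7 + 0.05*11.0 = 2.25
Dual objective at y_3 = 2.25: reduced costs (-5.0, -1.5), box minimizer x = (3.0, 3.0)
g(y_3) = b*y + (c1 - a1*y)*x1 + (c2 - a2*y)*x2 = 23*2.25 + (-5.0)*3.0 + (-1.5)*3.0 = 51.75 - 15.0 - 4.5 = 32.25


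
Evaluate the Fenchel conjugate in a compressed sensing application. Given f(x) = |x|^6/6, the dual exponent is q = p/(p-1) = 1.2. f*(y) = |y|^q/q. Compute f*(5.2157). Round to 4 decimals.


The conjugate exponent q satisfies 1/p + 1/q = 1.
p = 6, so q = 6/(6 - 1) = 1.2
|y|^q = 5.2157^1.2 = 7.2573
f*(5.2157) = 7.2573 / 1.2 = 6.0478


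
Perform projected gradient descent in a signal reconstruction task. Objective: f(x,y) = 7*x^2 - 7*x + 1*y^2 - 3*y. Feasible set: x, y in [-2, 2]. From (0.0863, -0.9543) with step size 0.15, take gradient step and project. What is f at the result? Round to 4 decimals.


Step 1: Compute gradient at (0.0863, -0.9543).
grad_x = 2*7*0.0863 - 7 = -5.7918
grad_y = 2*1*-0.9543 - 3 = -4.9086
Step 2: Gradient step.
x_raw = 0.0863 - 0.15*-5.7918 = 0.9551
y_raw = -0.9543 - 0.15*-4.9086 = -0.218
Step 3: Project onto [-2, 2].
x_proj = clip(0.9551) = 0.9551
y_proj = clip(-0.218) = -0.218
Step 4: Evaluate f.
f(0.9551, -0.218) = 0.4012


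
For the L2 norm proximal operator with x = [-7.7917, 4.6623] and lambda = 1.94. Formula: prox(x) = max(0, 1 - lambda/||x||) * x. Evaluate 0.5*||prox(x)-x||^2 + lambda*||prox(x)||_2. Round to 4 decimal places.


Step 1: Compute ||x||.
||x|| = 9.0801
Step 2: Compute scaling factor.
scale = max(0, 1 - 1.94/9.0801) = 0.7863
Step 3: prox(x) = [-6.127, 3.6662]
||prox(x)|| = 7.1401
Step 4: Proximal objective.
0.5*||prox-x||^2 = 1.8818
lambda*||prox|| = 13.8518
Total = 15.7335


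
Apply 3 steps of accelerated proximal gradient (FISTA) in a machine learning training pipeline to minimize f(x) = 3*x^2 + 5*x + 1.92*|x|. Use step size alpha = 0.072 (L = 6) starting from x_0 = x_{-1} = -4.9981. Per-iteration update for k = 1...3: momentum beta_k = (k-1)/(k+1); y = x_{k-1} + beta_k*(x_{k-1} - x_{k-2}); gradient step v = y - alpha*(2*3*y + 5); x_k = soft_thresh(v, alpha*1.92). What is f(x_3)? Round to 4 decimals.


FISTA on f(x) = 3*x^2 + 5*x + 1.92*|x|
L = 6, alpha = 0.072
Iteration 1: beta = 0.0, y = -4.9981 + 0.0*(-4.9981 + 4.9981) = -4.9981
  grad(y) = -24.9886, v = y - alpha*grad = -3.1989
  prox(v) = soft_thresh(-3.1989, 0.1382) = -3.0607
Iteration 2: beta = 0.3333, y = -3.0607 + 0.3333*(-3.0607 + 4.9981) = -2.4149
  grad(y) = -9.4892, v = y - alpha*grad = -1.7316
  prox(v) = soft_thresh(-1.7316, 0.1382) = -1.5934
Iteration 3: beta = 0.5, y = -1.5934 + 0.5*(-1.5934 + 3.0607) = -0.8598
  grad(y) = -0.1586, v = y - alpha*grad = -0.8484
  prox(v) = soft_thresh(-0.8484, 0.1382) = -0.7101
f(x_3) = 3*(-0.7101)^2 + 5*(-0.7101) + 1.92*|-0.7101| = -0.6744


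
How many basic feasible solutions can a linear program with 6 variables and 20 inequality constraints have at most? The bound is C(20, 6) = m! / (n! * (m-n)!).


Each vertex corresponds to some choice of n active constraints out of m, so the number of vertices is at most C(m, n) = m! / (n!(m-n)!).
m = 20, n = 6
Numerator: 20 * 19 * 18 * 17 * 16 * 15
Denominator: 6! = 720
C(20, 6) = 38760


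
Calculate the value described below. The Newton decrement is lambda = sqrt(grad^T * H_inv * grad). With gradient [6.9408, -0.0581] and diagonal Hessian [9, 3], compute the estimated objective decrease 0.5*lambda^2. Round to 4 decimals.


Step 1: H is diagonal, so H^(-1) * g = [0.7712, -0.0194].
Step 2: g^T H^(-1) g = sum_i g_i^2 / H_ii
  = (6.9408)^2/9 + (-0.0581)^2/3
  = 5.3527 + 0.0011 = 5.3539
Step 3: Objective decrease = 0.5 * g^T H^(-1) g = 2.6769


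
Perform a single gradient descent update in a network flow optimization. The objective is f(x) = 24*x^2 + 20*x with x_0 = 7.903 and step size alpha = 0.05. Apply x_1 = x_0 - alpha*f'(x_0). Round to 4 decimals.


We compute the gradient at x_0 and apply the update.
f'(x) = 48*x + 20
f'(7.903) = 48*7.903 + 20 = 399.344
x_1 = 7.903 - 0.05*399.344 = -12.0642


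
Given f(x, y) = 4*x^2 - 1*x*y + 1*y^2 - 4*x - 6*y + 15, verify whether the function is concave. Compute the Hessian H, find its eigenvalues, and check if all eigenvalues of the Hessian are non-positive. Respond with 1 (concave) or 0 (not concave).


The Hessian of f(x,y) = 4*x^2 - 1*x*y + 1*y^2 - 4*x - 6*y + 15 is:
H = [[8, -1], [-1, 2]]
Trace = 8 + 2 = 10
Determinant = 8*2 - (-1)^2 = 15
Discriminant = (10)^2 - 4*15 = 40.0
Eigenvalues: lambda_1 = 1.8377, lambda_2 = 8.1623
The function is not concave.

0


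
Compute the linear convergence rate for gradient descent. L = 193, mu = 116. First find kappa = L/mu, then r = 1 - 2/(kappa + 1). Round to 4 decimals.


Step 1: Compute the condition number.
kappa = L/mu = 193/116 = 1.6638
Step 2: Compute the convergence rate.
r = 1 - 2/(kappa + 1) = 1 - 2*mu/(L + mu) = (L - mu)/(L + mu) = 77/309 = 0.2492


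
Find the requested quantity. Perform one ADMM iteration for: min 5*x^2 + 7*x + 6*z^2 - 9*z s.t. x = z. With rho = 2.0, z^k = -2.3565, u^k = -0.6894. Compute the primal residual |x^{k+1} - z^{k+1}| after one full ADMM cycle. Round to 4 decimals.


ADMM iteration with rho = 2.0, z^k = -2.3565, u^k = -0.6894
Step 1: x-update.
Minimize 5*x^2 + 7*x + (2.0/2)*(x + 2.3565 - 0.6894)^2
FOC: (2*5 + 2.0)*x = -7 + 2.0*(-2.3565 + 0.6894)
x^{k+1} = -0.8612
Step 2: z-update.
Minimize 6*z^2 - 9*z + (2.0/2)*(-0.8612 - z - 0.6894)^2
FOC: (2*6 + 2.0)*z = 9 + 2.0*(-0.8612 - 0.6894)
z^{k+1} = 0.4213
Step 3: u-update.
u^{k+1} = -0.6894 - 0.8612 - 0.4213 = -1.9719
Step 4: Primal residual = |-0.8612 - 0.4213| = 1.2825


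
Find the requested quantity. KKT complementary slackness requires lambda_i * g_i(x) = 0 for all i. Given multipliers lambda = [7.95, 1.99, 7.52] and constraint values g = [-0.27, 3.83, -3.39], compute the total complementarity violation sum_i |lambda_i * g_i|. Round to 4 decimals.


KKT complementary slackness check:
lambda_1 * g_1 = 7.95 * -0.27 = -2.1465
lambda_2 * g_2 = 1.99 * 3.83 = 7.6217
lambda_3 * g_3 = 7.52 * -3.39 = -25.4928
Total violation = 2.1465 + 7.6217 + 25.4928 = 35.261


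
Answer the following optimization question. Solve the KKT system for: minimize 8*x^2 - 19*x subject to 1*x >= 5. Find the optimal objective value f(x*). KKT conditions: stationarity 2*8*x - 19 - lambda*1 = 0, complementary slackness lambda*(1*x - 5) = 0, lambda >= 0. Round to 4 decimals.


Step 1: Try lambda = 0 (constraint inactive).
x_unc = 19/(2*8) = 1.1875
Check: 1*1.1875 = 1.1875 < 5 -- violated!
Step 2: Constraint must be active: 1*x = 5
x* = 5/1 = 5.0
lambda = (2*8*5.0 - 19)/1 = 61.0
Step 3: Compute optimal value.
f(x*) = 8*5.0^2 - 19*5.0 = 105.0


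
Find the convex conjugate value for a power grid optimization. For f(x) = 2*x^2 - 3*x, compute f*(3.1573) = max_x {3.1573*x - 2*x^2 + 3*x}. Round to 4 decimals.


f*(y) = sup_x {y*x - a*x^2 - b*x} = sup_x {(y-b)*x - a*x^2}
FOC: (y - b) - 2a*x = 0 => x* = (y - b)/(2a)
x* = (3.1573 + 3)/(2*2) = 1.5393
f*(3.1573) = (y-b)^2/(4a) = (3.1573 + 3)^2/(4*2)
= 37.9123/8 = 4.739


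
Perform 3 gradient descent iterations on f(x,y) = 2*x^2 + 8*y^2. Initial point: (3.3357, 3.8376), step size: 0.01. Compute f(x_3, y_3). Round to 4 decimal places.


Gradient descent on f(x,y) = 2*x^2 + 8*y^2.
Starting point: (3.3357, 3.8376), alpha = 0.01
Step 1: grad_x = 2*2*3.3357 = 13.3428, grad_y = 2*8*3.8376 = 61.4016
  x_1 = 3.3357 - 0.01*13.3428 = 3.2023
  y_1 = 3.8376 - 0.01*61.4016 = 3.2236
Step 2: grad_x = 2*2*3.2023 = 12.8091, grad_y = 2*8*3.2236 = 51.5773
  x_2 = 3.2023 - 0.01*12.8091 = 3.0742
  y_2 = 3.2236 - 0.01*51.5773 = 2.7078
Step 3: grad_x = 2*2*3.0742 = 12.2967, grad_y = 2*8*2.7078 = 43.325
  x_3 = 3.0742 - 0.01*12.2967 = 2.9512
  y_3 = 2.7078 - 0.01*43.325 = 2.2746
f(2.9512, 2.2746) = 2*2.9512^2 + 8*2.2746^2 = 58.8083


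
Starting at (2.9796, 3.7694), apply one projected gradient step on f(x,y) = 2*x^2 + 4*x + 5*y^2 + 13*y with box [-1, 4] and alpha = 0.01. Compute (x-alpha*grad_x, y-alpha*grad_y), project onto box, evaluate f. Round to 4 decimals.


Step 1: Compute gradient at (2.9796, 3.7694).
grad_x = 2*2*2.9796 + 4 = 15.9184
grad_y = 2*5*3.7694 + 13 = 50.694
Step 2: Gradient step.
x_raw = 2.9796 - 0.01*15.9184 = 2.8204
y_raw = 3.7694 - 0.01*50.694 = 3.2625
Step 3: Project onto [-1, 4].
x_proj = clip(2.8204) = 2.8204
y_proj = clip(3.2625) = 3.2625
Step 4: Evaluate f.
f(2.8204, 3.2625) = 122.8214
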